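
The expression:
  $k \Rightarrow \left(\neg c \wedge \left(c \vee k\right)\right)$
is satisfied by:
  {k: False, c: False}
  {c: True, k: False}
  {k: True, c: False}


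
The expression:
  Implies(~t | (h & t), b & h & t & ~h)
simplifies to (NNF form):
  t & ~h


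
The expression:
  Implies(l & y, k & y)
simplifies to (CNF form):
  k | ~l | ~y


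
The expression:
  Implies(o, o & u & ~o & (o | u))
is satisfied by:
  {o: False}


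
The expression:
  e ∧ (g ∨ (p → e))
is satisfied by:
  {e: True}


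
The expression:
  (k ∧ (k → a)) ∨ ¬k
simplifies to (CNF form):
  a ∨ ¬k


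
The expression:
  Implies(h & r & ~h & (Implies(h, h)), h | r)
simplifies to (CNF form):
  True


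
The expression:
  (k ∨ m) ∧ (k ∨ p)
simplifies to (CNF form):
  (k ∨ m) ∧ (k ∨ p)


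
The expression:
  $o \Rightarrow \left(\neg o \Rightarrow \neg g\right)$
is always true.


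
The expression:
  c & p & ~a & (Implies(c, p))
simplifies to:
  c & p & ~a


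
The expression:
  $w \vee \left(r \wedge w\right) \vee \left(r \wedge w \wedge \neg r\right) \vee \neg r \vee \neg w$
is always true.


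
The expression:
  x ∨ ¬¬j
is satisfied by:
  {x: True, j: True}
  {x: True, j: False}
  {j: True, x: False}


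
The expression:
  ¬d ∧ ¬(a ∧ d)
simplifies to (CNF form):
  ¬d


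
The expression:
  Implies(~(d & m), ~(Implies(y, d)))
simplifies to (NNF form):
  (d & m) | (y & ~d)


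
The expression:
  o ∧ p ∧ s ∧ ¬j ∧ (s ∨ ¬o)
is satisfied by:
  {p: True, s: True, o: True, j: False}


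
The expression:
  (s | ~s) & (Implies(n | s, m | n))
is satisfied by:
  {n: True, m: True, s: False}
  {n: True, s: False, m: False}
  {m: True, s: False, n: False}
  {m: False, s: False, n: False}
  {n: True, m: True, s: True}
  {n: True, s: True, m: False}
  {m: True, s: True, n: False}


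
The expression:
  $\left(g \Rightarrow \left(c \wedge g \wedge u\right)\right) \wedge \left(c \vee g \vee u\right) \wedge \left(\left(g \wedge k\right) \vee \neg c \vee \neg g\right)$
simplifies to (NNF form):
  $\left(c \vee u\right) \wedge \left(c \vee \neg g\right) \wedge \left(k \vee \neg g\right) \wedge \left(u \vee \neg g\right)$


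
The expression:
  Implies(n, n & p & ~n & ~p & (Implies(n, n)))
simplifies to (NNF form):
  ~n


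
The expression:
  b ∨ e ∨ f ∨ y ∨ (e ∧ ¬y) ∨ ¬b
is always true.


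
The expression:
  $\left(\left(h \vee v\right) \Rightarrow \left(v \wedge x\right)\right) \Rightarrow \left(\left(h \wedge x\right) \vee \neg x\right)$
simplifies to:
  $h \vee \neg x$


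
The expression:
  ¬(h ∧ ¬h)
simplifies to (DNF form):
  True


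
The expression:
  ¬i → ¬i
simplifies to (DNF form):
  True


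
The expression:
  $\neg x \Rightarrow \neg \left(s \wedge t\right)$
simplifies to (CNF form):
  $x \vee \neg s \vee \neg t$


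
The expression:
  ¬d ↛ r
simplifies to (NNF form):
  r ∨ ¬d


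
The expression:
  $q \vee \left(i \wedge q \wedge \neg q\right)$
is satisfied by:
  {q: True}


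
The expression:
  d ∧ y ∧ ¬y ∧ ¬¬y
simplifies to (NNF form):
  False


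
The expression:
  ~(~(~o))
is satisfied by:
  {o: False}


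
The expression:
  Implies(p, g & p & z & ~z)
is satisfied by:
  {p: False}


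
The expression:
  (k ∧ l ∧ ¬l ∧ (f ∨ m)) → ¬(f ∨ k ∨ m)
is always true.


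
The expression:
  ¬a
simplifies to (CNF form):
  ¬a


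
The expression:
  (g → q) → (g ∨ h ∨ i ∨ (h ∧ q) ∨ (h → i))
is always true.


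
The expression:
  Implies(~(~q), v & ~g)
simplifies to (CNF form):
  (v | ~q) & (~g | ~q)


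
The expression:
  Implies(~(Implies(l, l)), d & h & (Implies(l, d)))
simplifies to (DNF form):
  True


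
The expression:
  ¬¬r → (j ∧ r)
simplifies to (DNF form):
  j ∨ ¬r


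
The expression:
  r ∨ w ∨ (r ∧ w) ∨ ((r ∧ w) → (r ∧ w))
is always true.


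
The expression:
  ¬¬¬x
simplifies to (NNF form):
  ¬x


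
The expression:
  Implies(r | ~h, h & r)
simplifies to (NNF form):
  h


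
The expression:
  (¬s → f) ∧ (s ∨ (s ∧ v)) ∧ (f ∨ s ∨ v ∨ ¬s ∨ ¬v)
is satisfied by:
  {s: True}


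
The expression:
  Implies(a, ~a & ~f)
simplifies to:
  ~a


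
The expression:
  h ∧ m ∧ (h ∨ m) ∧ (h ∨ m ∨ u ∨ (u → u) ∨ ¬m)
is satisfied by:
  {h: True, m: True}


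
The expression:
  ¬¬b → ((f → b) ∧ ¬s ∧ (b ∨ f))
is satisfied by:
  {s: False, b: False}
  {b: True, s: False}
  {s: True, b: False}


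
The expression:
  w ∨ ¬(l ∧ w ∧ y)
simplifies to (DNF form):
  True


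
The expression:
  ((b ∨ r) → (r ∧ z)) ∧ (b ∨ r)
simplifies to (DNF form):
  r ∧ z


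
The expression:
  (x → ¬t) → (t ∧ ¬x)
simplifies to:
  t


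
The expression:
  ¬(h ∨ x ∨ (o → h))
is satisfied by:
  {o: True, x: False, h: False}


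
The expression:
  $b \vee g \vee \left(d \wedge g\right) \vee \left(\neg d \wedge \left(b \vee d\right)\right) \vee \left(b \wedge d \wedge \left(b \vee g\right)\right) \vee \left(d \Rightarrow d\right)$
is always true.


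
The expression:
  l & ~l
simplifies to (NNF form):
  False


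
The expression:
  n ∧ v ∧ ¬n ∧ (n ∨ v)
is never true.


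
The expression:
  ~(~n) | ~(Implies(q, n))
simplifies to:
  n | q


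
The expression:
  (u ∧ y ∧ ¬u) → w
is always true.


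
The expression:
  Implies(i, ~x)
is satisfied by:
  {x: False, i: False}
  {i: True, x: False}
  {x: True, i: False}


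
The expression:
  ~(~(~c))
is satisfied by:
  {c: False}


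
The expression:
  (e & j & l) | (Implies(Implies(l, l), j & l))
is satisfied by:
  {j: True, l: True}


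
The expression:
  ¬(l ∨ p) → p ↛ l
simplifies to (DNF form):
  l ∨ p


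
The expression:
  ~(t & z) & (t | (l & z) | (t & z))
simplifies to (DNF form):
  (t & ~t) | (t & ~z) | (l & t & ~t) | (l & t & ~z) | (l & z & ~t) | (l & z & ~z) | (t & z & ~t) | (t & z & ~z)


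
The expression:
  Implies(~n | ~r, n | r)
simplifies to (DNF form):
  n | r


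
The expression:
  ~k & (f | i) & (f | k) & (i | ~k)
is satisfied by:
  {f: True, k: False}


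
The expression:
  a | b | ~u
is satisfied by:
  {a: True, b: True, u: False}
  {a: True, u: False, b: False}
  {b: True, u: False, a: False}
  {b: False, u: False, a: False}
  {a: True, b: True, u: True}
  {a: True, u: True, b: False}
  {b: True, u: True, a: False}


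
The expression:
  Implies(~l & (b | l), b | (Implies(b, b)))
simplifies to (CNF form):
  True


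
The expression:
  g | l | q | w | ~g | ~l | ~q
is always true.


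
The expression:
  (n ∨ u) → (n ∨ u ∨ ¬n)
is always true.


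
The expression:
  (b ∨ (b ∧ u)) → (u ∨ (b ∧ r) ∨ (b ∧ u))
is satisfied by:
  {r: True, u: True, b: False}
  {r: True, u: False, b: False}
  {u: True, r: False, b: False}
  {r: False, u: False, b: False}
  {r: True, b: True, u: True}
  {r: True, b: True, u: False}
  {b: True, u: True, r: False}


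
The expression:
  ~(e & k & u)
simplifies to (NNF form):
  ~e | ~k | ~u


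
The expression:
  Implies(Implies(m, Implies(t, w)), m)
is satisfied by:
  {m: True}


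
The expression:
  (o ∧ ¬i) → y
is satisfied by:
  {i: True, y: True, o: False}
  {i: True, o: False, y: False}
  {y: True, o: False, i: False}
  {y: False, o: False, i: False}
  {i: True, y: True, o: True}
  {i: True, o: True, y: False}
  {y: True, o: True, i: False}


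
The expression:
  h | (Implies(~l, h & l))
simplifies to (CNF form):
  h | l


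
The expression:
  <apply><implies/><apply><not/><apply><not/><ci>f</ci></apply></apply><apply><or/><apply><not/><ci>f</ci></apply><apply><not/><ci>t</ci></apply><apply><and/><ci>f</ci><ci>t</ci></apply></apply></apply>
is always true.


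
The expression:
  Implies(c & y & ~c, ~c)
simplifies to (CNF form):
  True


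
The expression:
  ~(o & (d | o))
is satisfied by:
  {o: False}


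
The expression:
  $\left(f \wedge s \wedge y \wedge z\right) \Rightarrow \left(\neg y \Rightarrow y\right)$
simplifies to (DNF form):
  $\text{True}$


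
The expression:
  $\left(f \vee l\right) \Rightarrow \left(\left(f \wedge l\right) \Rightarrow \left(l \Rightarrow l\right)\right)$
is always true.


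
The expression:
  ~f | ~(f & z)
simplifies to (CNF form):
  ~f | ~z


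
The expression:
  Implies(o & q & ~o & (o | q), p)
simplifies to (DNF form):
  True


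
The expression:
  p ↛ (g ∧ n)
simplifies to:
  p ∧ (¬g ∨ ¬n)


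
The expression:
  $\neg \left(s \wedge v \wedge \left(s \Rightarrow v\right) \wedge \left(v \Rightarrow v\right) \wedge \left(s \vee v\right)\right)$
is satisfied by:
  {s: False, v: False}
  {v: True, s: False}
  {s: True, v: False}


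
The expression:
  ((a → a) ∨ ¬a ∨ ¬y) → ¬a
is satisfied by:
  {a: False}


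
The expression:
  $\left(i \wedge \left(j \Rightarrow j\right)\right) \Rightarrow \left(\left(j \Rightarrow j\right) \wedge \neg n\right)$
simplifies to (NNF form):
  $\neg i \vee \neg n$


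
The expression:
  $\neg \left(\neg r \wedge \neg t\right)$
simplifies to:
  $r \vee t$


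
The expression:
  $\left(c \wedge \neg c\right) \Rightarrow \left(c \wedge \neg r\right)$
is always true.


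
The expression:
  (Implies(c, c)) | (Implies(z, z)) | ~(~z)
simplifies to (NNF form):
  True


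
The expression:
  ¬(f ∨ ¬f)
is never true.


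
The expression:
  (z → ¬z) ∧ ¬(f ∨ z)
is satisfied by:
  {z: False, f: False}


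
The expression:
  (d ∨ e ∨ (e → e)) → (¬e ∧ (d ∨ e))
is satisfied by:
  {d: True, e: False}


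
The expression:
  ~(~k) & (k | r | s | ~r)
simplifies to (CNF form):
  k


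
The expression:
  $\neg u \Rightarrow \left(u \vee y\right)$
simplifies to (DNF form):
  $u \vee y$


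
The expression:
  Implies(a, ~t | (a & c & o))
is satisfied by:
  {o: True, c: True, t: False, a: False}
  {o: True, c: False, t: False, a: False}
  {c: True, o: False, t: False, a: False}
  {o: False, c: False, t: False, a: False}
  {a: True, o: True, c: True, t: False}
  {a: True, o: True, c: False, t: False}
  {a: True, c: True, o: False, t: False}
  {a: True, c: False, o: False, t: False}
  {o: True, t: True, c: True, a: False}
  {o: True, t: True, c: False, a: False}
  {t: True, c: True, o: False, a: False}
  {t: True, o: False, c: False, a: False}
  {a: True, o: True, t: True, c: True}


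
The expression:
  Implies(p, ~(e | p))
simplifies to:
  ~p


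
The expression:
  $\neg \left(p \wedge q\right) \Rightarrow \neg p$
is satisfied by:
  {q: True, p: False}
  {p: False, q: False}
  {p: True, q: True}


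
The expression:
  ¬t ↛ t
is always true.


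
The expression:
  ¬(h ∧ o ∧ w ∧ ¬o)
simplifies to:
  True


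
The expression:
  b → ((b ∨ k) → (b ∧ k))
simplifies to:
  k ∨ ¬b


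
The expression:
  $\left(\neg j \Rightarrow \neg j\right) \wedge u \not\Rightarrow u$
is never true.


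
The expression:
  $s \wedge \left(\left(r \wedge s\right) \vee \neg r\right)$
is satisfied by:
  {s: True}


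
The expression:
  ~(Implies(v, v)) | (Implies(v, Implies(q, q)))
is always true.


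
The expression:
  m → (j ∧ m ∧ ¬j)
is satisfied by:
  {m: False}


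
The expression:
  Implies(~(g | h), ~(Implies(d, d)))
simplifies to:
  g | h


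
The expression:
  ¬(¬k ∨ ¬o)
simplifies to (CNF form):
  k ∧ o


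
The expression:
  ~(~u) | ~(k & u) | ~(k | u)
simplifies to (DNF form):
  True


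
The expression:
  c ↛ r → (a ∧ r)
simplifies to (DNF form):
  r ∨ ¬c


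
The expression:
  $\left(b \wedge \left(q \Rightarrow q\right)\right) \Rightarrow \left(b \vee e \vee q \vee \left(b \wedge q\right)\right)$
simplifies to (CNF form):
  $\text{True}$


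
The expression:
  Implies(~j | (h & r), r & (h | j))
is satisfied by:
  {h: True, j: True, r: True}
  {h: True, j: True, r: False}
  {j: True, r: True, h: False}
  {j: True, r: False, h: False}
  {h: True, r: True, j: False}


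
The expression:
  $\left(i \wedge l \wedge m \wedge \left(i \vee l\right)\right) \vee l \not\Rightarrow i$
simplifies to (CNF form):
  $l \wedge \left(m \vee \neg i\right)$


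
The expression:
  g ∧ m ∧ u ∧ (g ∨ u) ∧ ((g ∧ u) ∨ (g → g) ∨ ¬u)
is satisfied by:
  {m: True, u: True, g: True}


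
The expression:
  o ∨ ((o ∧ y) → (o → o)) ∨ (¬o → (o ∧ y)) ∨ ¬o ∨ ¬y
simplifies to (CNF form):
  True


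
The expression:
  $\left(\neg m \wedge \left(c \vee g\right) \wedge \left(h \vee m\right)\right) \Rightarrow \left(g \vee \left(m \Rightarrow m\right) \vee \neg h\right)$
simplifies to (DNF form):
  $\text{True}$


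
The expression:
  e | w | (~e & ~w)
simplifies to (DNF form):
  True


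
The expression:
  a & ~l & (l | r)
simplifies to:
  a & r & ~l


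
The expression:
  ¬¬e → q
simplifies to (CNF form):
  q ∨ ¬e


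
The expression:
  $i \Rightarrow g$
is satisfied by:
  {g: True, i: False}
  {i: False, g: False}
  {i: True, g: True}


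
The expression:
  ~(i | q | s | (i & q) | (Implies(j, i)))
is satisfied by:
  {j: True, q: False, i: False, s: False}


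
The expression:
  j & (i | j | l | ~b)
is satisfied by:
  {j: True}


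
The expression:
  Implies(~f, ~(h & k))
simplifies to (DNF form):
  f | ~h | ~k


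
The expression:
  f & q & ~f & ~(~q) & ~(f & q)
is never true.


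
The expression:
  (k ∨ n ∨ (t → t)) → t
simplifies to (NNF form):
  t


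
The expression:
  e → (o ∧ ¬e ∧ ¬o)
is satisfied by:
  {e: False}


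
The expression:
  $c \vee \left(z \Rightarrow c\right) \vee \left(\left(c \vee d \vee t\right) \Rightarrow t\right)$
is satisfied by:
  {t: True, c: True, d: False, z: False}
  {t: True, c: False, d: False, z: False}
  {c: True, z: False, t: False, d: False}
  {z: False, c: False, t: False, d: False}
  {z: True, t: True, c: True, d: False}
  {z: True, t: True, c: False, d: False}
  {z: True, c: True, t: False, d: False}
  {z: True, c: False, t: False, d: False}
  {d: True, t: True, c: True, z: False}
  {d: True, t: True, c: False, z: False}
  {d: True, c: True, t: False, z: False}
  {d: True, c: False, t: False, z: False}
  {z: True, d: True, t: True, c: True}
  {z: True, d: True, t: True, c: False}
  {z: True, d: True, c: True, t: False}


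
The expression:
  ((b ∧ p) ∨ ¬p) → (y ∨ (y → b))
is always true.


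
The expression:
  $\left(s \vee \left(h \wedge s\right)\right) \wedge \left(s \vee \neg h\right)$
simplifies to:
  $s$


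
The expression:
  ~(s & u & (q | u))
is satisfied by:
  {s: False, u: False}
  {u: True, s: False}
  {s: True, u: False}


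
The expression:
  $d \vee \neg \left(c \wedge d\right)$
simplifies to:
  $\text{True}$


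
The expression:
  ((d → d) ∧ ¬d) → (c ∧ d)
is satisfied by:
  {d: True}


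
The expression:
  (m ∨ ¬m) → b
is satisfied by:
  {b: True}


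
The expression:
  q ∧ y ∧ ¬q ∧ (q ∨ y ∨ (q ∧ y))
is never true.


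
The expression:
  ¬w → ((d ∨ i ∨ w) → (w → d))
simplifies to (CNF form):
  True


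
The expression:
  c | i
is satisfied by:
  {i: True, c: True}
  {i: True, c: False}
  {c: True, i: False}


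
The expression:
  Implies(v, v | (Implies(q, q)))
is always true.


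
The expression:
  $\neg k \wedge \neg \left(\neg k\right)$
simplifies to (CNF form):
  $\text{False}$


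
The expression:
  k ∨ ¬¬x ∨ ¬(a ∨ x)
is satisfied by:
  {x: True, k: True, a: False}
  {x: True, k: False, a: False}
  {k: True, x: False, a: False}
  {x: False, k: False, a: False}
  {x: True, a: True, k: True}
  {x: True, a: True, k: False}
  {a: True, k: True, x: False}


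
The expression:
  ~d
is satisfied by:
  {d: False}


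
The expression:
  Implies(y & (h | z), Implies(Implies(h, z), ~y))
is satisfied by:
  {z: False, y: False}
  {y: True, z: False}
  {z: True, y: False}


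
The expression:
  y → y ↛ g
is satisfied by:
  {g: False, y: False}
  {y: True, g: False}
  {g: True, y: False}


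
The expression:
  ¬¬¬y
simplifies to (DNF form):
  ¬y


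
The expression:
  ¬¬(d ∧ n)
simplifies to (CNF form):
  d ∧ n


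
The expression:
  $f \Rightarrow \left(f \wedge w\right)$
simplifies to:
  $w \vee \neg f$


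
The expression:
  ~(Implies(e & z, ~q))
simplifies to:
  e & q & z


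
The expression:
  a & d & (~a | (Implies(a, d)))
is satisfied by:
  {a: True, d: True}


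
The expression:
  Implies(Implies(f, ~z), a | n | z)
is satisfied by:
  {n: True, a: True, z: True}
  {n: True, a: True, z: False}
  {n: True, z: True, a: False}
  {n: True, z: False, a: False}
  {a: True, z: True, n: False}
  {a: True, z: False, n: False}
  {z: True, a: False, n: False}


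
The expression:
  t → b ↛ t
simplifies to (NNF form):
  ¬t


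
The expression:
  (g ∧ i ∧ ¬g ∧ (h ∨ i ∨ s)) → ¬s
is always true.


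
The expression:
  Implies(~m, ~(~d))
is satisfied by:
  {d: True, m: True}
  {d: True, m: False}
  {m: True, d: False}


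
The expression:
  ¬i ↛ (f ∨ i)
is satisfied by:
  {i: False, f: False}


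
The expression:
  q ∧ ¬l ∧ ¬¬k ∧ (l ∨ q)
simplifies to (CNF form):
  k ∧ q ∧ ¬l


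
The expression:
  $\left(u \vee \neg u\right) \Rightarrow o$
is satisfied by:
  {o: True}


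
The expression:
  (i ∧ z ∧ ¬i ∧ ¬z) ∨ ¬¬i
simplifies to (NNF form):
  i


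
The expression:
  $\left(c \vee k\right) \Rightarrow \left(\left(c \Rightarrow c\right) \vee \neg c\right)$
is always true.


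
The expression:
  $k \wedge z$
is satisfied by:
  {z: True, k: True}


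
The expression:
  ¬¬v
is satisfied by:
  {v: True}


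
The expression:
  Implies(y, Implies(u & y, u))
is always true.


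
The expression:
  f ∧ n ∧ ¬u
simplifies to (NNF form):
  f ∧ n ∧ ¬u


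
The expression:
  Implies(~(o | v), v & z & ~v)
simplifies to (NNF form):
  o | v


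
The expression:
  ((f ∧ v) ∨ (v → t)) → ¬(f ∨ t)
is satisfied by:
  {t: False, f: False}


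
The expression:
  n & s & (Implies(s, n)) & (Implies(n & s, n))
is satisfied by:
  {s: True, n: True}


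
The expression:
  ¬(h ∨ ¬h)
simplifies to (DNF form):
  False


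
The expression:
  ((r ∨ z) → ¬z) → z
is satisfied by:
  {z: True}


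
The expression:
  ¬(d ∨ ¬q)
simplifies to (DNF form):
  q ∧ ¬d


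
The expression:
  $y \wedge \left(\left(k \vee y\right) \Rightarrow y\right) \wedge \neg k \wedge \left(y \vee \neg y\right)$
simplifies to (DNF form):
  $y \wedge \neg k$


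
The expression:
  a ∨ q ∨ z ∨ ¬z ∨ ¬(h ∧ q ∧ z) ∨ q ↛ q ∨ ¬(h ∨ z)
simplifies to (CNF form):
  True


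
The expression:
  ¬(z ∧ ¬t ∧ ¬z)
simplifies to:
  True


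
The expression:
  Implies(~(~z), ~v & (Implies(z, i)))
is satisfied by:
  {i: True, z: False, v: False}
  {i: False, z: False, v: False}
  {v: True, i: True, z: False}
  {v: True, i: False, z: False}
  {z: True, i: True, v: False}


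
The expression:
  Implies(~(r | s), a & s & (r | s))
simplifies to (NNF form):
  r | s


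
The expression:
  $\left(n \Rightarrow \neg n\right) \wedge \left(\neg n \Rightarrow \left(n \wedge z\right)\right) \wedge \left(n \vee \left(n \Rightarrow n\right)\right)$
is never true.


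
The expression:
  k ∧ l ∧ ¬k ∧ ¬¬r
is never true.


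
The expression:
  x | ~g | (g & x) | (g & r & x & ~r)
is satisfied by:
  {x: True, g: False}
  {g: False, x: False}
  {g: True, x: True}


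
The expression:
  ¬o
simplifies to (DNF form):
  ¬o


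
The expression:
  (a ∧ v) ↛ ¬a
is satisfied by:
  {a: True, v: True}


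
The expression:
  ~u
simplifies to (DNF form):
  ~u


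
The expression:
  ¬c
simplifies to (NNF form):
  ¬c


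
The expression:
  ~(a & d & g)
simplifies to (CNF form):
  ~a | ~d | ~g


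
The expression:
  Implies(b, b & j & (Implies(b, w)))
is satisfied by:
  {w: True, j: True, b: False}
  {w: True, j: False, b: False}
  {j: True, w: False, b: False}
  {w: False, j: False, b: False}
  {b: True, w: True, j: True}


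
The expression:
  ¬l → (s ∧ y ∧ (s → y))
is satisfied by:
  {y: True, l: True, s: True}
  {y: True, l: True, s: False}
  {l: True, s: True, y: False}
  {l: True, s: False, y: False}
  {y: True, s: True, l: False}


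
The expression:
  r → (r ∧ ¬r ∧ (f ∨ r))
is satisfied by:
  {r: False}


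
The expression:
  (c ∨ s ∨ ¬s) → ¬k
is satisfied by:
  {k: False}


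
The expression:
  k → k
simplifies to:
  True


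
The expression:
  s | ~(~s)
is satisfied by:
  {s: True}


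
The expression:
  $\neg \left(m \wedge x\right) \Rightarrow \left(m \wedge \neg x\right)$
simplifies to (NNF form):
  $m$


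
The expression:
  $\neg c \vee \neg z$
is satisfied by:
  {c: False, z: False}
  {z: True, c: False}
  {c: True, z: False}


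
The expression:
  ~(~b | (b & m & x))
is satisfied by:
  {b: True, m: False, x: False}
  {b: True, x: True, m: False}
  {b: True, m: True, x: False}


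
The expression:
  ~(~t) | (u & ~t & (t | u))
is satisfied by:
  {t: True, u: True}
  {t: True, u: False}
  {u: True, t: False}


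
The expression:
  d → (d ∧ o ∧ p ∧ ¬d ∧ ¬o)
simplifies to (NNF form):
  ¬d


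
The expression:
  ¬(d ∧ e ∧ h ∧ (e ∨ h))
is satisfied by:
  {h: False, e: False, d: False}
  {d: True, h: False, e: False}
  {e: True, h: False, d: False}
  {d: True, e: True, h: False}
  {h: True, d: False, e: False}
  {d: True, h: True, e: False}
  {e: True, h: True, d: False}


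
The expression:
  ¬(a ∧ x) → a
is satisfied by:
  {a: True}


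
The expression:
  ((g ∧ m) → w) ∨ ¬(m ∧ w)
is always true.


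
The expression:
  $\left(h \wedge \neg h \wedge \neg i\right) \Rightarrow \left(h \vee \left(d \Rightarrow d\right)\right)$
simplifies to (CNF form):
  $\text{True}$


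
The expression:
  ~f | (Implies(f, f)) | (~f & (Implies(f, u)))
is always true.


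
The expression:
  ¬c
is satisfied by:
  {c: False}


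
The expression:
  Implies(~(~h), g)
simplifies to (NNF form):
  g | ~h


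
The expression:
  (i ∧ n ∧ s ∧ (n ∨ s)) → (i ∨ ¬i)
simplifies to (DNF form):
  True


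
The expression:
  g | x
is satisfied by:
  {x: True, g: True}
  {x: True, g: False}
  {g: True, x: False}


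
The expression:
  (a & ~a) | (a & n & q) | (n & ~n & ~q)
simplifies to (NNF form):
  a & n & q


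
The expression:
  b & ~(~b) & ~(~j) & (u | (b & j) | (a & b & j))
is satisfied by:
  {j: True, b: True}


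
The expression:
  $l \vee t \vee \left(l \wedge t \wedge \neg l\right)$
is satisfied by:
  {t: True, l: True}
  {t: True, l: False}
  {l: True, t: False}


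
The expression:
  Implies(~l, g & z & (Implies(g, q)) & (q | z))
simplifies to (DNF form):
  l | (g & q & z)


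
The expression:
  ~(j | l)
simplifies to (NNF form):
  ~j & ~l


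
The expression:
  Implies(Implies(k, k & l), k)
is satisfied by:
  {k: True}


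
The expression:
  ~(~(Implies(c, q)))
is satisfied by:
  {q: True, c: False}
  {c: False, q: False}
  {c: True, q: True}


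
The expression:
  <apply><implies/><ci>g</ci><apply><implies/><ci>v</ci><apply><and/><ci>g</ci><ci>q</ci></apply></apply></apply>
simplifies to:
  <apply><or/><ci>q</ci><apply><not/><ci>g</ci></apply><apply><not/><ci>v</ci></apply></apply>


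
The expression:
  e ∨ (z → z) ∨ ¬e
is always true.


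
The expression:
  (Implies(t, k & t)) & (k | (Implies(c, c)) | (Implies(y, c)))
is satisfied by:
  {k: True, t: False}
  {t: False, k: False}
  {t: True, k: True}


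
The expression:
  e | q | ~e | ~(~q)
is always true.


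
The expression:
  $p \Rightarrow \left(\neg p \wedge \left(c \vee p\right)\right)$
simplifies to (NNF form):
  $\neg p$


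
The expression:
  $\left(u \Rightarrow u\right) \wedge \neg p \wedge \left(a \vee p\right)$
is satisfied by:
  {a: True, p: False}


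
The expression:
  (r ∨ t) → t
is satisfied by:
  {t: True, r: False}
  {r: False, t: False}
  {r: True, t: True}


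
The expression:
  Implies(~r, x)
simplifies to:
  r | x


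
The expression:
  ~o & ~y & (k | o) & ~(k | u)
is never true.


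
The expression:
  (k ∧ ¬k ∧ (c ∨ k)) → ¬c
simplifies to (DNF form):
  True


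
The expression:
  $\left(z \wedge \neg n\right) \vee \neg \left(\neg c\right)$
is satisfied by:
  {z: True, c: True, n: False}
  {c: True, n: False, z: False}
  {z: True, c: True, n: True}
  {c: True, n: True, z: False}
  {z: True, n: False, c: False}


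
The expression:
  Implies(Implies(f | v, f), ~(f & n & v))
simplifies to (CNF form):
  ~f | ~n | ~v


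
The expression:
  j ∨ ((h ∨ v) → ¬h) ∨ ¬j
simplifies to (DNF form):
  True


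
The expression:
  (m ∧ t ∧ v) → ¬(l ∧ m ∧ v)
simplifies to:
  ¬l ∨ ¬m ∨ ¬t ∨ ¬v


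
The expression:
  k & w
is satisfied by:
  {w: True, k: True}


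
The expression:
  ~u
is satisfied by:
  {u: False}


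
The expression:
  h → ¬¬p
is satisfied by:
  {p: True, h: False}
  {h: False, p: False}
  {h: True, p: True}


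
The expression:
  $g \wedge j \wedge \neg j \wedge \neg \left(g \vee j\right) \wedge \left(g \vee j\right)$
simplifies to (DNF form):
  $\text{False}$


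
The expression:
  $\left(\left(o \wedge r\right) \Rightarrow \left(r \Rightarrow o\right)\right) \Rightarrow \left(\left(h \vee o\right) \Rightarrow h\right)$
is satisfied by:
  {h: True, o: False}
  {o: False, h: False}
  {o: True, h: True}


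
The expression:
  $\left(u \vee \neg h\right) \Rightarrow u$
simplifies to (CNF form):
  $h \vee u$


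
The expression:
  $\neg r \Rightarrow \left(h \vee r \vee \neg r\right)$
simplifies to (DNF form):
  $\text{True}$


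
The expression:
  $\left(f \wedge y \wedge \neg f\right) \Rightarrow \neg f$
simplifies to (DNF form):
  $\text{True}$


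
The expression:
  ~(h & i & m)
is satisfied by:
  {h: False, m: False, i: False}
  {i: True, h: False, m: False}
  {m: True, h: False, i: False}
  {i: True, m: True, h: False}
  {h: True, i: False, m: False}
  {i: True, h: True, m: False}
  {m: True, h: True, i: False}


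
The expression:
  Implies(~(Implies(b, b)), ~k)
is always true.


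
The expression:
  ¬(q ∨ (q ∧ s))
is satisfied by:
  {q: False}


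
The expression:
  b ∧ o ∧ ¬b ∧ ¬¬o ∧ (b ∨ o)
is never true.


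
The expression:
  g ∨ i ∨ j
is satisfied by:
  {i: True, g: True, j: True}
  {i: True, g: True, j: False}
  {i: True, j: True, g: False}
  {i: True, j: False, g: False}
  {g: True, j: True, i: False}
  {g: True, j: False, i: False}
  {j: True, g: False, i: False}


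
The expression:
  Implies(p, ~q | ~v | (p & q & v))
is always true.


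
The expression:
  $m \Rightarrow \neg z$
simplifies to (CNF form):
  $\neg m \vee \neg z$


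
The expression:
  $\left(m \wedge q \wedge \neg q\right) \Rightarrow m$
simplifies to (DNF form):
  $\text{True}$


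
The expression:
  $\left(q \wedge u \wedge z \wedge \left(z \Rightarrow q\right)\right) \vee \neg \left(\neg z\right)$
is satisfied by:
  {z: True}


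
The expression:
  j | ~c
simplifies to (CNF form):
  j | ~c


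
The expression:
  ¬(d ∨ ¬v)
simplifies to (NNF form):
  v ∧ ¬d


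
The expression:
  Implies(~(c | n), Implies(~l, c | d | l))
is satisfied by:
  {n: True, c: True, d: True, l: True}
  {n: True, c: True, d: True, l: False}
  {n: True, c: True, l: True, d: False}
  {n: True, c: True, l: False, d: False}
  {n: True, d: True, l: True, c: False}
  {n: True, d: True, l: False, c: False}
  {n: True, d: False, l: True, c: False}
  {n: True, d: False, l: False, c: False}
  {c: True, d: True, l: True, n: False}
  {c: True, d: True, l: False, n: False}
  {c: True, l: True, d: False, n: False}
  {c: True, l: False, d: False, n: False}
  {d: True, l: True, c: False, n: False}
  {d: True, c: False, l: False, n: False}
  {l: True, c: False, d: False, n: False}


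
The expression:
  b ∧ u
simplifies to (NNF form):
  b ∧ u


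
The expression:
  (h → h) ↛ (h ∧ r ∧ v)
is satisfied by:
  {h: False, v: False, r: False}
  {r: True, h: False, v: False}
  {v: True, h: False, r: False}
  {r: True, v: True, h: False}
  {h: True, r: False, v: False}
  {r: True, h: True, v: False}
  {v: True, h: True, r: False}


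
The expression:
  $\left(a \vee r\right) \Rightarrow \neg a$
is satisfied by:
  {a: False}


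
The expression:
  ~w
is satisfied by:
  {w: False}


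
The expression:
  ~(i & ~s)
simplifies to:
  s | ~i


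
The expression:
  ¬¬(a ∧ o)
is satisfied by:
  {a: True, o: True}


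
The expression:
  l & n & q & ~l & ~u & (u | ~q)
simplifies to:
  False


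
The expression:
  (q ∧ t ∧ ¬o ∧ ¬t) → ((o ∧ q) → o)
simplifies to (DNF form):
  True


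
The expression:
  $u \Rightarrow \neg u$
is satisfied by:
  {u: False}


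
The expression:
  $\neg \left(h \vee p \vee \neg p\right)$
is never true.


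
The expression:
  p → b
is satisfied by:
  {b: True, p: False}
  {p: False, b: False}
  {p: True, b: True}


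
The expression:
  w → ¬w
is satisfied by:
  {w: False}


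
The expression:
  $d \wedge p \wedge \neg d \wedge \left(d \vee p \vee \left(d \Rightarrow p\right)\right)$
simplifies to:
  $\text{False}$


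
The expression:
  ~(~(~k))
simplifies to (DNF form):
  ~k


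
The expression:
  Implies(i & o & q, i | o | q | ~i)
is always true.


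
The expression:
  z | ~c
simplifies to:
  z | ~c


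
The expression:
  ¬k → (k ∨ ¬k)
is always true.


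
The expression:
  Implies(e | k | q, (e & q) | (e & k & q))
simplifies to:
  (e | ~k) & (e | ~q) & (q | ~e)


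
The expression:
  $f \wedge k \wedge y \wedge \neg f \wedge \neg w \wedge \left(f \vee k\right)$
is never true.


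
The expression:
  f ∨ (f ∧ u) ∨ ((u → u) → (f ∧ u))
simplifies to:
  f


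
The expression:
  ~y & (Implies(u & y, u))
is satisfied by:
  {y: False}


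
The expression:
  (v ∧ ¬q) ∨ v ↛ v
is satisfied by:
  {v: True, q: False}


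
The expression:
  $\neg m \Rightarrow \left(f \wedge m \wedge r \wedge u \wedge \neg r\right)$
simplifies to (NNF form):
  $m$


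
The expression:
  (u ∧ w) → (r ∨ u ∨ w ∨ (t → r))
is always true.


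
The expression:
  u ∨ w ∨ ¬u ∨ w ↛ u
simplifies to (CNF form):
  True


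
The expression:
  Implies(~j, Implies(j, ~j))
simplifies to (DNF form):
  True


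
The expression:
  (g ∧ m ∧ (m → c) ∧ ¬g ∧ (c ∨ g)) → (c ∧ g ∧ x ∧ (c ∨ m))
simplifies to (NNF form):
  True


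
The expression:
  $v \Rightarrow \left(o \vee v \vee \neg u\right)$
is always true.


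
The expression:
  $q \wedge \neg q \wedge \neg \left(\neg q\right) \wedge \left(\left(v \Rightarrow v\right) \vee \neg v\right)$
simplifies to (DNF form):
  $\text{False}$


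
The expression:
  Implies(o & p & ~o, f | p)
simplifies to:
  True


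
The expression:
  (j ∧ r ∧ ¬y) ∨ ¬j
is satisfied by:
  {r: True, j: False, y: False}
  {r: False, j: False, y: False}
  {y: True, r: True, j: False}
  {y: True, r: False, j: False}
  {j: True, r: True, y: False}


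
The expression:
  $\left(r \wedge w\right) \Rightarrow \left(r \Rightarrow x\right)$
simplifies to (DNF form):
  $x \vee \neg r \vee \neg w$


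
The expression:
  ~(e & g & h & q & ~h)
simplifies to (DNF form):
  True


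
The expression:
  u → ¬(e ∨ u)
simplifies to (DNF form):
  ¬u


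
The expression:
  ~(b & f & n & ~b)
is always true.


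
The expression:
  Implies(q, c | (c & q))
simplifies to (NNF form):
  c | ~q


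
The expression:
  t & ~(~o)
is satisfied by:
  {t: True, o: True}


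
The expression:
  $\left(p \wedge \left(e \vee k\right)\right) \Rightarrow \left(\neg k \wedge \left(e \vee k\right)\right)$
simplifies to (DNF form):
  $\neg k \vee \neg p$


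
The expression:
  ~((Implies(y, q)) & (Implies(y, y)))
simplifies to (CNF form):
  y & ~q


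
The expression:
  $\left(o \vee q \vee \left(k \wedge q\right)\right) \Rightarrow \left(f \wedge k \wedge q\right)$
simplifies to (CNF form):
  $\left(f \vee \neg q\right) \wedge \left(k \vee \neg q\right) \wedge \left(q \vee \neg o\right)$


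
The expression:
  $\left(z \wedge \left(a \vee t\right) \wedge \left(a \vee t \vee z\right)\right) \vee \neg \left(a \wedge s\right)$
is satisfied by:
  {z: True, s: False, a: False}
  {s: False, a: False, z: False}
  {a: True, z: True, s: False}
  {a: True, s: False, z: False}
  {z: True, s: True, a: False}
  {s: True, z: False, a: False}
  {a: True, s: True, z: True}


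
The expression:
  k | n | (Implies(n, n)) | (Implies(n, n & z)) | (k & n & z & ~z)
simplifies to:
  True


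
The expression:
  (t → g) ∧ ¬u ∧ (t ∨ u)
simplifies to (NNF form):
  g ∧ t ∧ ¬u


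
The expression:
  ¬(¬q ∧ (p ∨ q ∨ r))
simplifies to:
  q ∨ (¬p ∧ ¬r)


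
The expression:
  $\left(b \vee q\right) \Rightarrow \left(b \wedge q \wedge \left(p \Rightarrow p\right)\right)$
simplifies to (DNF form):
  $\left(b \wedge q\right) \vee \left(\neg b \wedge \neg q\right)$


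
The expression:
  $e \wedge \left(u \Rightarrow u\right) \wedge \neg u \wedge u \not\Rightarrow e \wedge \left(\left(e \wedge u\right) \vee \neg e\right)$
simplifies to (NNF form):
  $\text{False}$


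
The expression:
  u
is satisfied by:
  {u: True}


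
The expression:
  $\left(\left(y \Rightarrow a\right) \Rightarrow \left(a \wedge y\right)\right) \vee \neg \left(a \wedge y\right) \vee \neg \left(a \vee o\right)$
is always true.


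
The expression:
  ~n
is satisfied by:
  {n: False}


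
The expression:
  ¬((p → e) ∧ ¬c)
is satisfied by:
  {c: True, p: True, e: False}
  {c: True, p: False, e: False}
  {c: True, e: True, p: True}
  {c: True, e: True, p: False}
  {p: True, e: False, c: False}


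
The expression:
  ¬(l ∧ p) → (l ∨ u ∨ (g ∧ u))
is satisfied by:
  {l: True, u: True}
  {l: True, u: False}
  {u: True, l: False}


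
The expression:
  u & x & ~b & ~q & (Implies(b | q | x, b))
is never true.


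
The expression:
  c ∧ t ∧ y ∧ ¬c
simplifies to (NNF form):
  False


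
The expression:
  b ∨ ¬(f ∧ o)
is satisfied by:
  {b: True, o: False, f: False}
  {o: False, f: False, b: False}
  {f: True, b: True, o: False}
  {f: True, o: False, b: False}
  {b: True, o: True, f: False}
  {o: True, b: False, f: False}
  {f: True, o: True, b: True}


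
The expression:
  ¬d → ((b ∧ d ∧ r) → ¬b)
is always true.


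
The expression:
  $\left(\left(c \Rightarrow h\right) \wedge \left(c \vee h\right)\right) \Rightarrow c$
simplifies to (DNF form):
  $c \vee \neg h$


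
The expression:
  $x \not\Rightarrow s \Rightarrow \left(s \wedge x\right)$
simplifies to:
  $s \vee \neg x$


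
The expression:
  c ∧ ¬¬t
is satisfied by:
  {t: True, c: True}


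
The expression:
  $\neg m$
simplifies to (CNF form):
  $\neg m$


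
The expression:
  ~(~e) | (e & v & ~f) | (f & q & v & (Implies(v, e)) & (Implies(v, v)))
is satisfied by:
  {e: True}


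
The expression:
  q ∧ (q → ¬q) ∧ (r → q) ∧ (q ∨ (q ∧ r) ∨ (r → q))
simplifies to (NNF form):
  False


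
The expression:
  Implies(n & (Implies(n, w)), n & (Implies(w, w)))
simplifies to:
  True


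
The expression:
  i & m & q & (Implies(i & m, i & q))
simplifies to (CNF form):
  i & m & q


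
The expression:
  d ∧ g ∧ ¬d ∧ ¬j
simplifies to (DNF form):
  False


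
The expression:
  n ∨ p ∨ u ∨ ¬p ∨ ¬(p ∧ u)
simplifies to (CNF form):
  True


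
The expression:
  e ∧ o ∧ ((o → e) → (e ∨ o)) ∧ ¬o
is never true.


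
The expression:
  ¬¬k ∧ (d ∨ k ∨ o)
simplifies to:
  k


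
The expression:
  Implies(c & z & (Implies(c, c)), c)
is always true.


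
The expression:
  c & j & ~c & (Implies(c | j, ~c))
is never true.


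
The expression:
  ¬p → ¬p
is always true.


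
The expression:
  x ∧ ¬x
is never true.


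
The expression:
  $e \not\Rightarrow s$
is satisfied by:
  {e: True, s: False}


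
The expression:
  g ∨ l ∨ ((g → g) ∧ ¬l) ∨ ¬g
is always true.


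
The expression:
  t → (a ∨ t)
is always true.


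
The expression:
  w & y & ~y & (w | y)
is never true.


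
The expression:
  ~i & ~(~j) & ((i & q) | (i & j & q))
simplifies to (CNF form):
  False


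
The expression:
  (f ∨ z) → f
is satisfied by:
  {f: True, z: False}
  {z: False, f: False}
  {z: True, f: True}


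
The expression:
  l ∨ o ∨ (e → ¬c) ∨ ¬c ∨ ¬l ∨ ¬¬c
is always true.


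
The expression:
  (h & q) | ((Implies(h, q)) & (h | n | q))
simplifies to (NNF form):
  q | (n & ~h)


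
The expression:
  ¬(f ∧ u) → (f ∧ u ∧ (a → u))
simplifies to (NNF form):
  f ∧ u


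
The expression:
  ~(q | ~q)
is never true.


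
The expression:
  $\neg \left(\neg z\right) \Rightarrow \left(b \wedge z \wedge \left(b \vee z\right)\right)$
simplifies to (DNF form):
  $b \vee \neg z$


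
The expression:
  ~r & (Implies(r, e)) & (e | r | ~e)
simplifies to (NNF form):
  ~r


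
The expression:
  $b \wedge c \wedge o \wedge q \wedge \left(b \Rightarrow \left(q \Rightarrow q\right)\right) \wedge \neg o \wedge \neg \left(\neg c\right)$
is never true.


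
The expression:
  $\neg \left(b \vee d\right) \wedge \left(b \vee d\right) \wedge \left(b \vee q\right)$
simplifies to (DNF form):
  $\text{False}$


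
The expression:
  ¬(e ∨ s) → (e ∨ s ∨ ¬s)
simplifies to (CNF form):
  True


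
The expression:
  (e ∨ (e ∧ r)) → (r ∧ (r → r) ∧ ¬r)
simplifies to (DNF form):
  ¬e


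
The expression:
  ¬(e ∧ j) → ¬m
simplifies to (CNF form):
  (e ∨ ¬m) ∧ (j ∨ ¬m)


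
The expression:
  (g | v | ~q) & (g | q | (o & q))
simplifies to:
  g | (q & v)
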